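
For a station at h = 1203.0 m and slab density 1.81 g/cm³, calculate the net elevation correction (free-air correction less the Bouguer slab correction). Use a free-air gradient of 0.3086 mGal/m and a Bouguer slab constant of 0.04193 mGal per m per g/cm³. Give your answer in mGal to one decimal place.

Combined gradient = 0.3086 − 0.04193 × 1.81 = 0.2327067 mGal/m
Combined elevation correction = 0.2327067 × 1203.0 = 279.9 mGal

279.9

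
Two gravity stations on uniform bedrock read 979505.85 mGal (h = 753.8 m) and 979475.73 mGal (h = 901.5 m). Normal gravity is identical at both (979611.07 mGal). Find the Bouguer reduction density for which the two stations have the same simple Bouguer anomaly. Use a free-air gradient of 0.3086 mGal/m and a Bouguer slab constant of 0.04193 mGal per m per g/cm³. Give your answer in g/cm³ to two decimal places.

2.50

Δg_obs = 979475.73 − 979505.85 = -30.12 mGal over Δh = 901.5 − 753.8 = 147.7 m
Equal Bouguer anomalies ⇒ Δg_obs + (0.3086 − 0.04193ρ)·Δh = 0
0.3086 − 0.04193ρ = −Δg_obs/Δh = 0.20393
ρ = (0.3086 − 0.20393) / 0.04193 = 2.50 g/cm³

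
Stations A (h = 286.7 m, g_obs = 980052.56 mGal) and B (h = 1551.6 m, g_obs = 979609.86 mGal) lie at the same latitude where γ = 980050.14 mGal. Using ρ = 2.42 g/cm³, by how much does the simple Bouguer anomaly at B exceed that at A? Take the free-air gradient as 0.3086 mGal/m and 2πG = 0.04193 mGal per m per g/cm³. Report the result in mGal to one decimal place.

Δg_SB(A) = 980052.56 − 980050.14 + 0.3086×286.7 − 0.04193×2.42×286.7 = 61.80 mGal
Δg_SB(B) = 979609.86 − 980050.14 + 0.3086×1551.6 − 0.04193×2.42×1551.6 = -118.90 mGal
Difference = -118.90 − (61.80) = -180.70 mGal

-180.7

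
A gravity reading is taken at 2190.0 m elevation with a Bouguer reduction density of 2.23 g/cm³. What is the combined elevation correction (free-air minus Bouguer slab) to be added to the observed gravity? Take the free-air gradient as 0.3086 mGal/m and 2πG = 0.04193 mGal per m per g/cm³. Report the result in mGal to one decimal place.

471.1

Combined gradient = 0.3086 − 0.04193 × 2.23 = 0.2150961 mGal/m
Combined elevation correction = 0.2150961 × 2190.0 = 471.1 mGal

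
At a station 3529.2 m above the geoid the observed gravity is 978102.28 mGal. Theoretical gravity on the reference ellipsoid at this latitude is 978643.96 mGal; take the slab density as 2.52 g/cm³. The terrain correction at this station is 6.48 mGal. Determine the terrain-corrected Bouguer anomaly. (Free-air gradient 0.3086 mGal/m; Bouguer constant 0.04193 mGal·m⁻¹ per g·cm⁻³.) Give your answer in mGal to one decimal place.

181.0

Free-air correction = 0.3086 × 3529.2 = 1089.11 mGal
Free-air anomaly = 978102.28 − 978643.96 + (1089.11) = 547.43 mGal
Bouguer slab correction = 0.04193 × 2.52 × 3529.2 = 372.91 mGal
Simple Bouguer anomaly = 547.43 − (372.91) = 174.52 mGal
Complete Bouguer anomaly = 174.52 + 6.48 = 181.00 mGal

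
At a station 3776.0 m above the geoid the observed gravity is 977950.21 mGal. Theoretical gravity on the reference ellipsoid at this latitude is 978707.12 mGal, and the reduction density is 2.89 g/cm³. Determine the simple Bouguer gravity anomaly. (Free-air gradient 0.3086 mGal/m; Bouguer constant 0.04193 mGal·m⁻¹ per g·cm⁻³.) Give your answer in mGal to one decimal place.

Free-air correction = 0.3086 × 3776.0 = 1165.27 mGal
Free-air anomaly = 977950.21 − 978707.12 + (1165.27) = 408.36 mGal
Bouguer slab correction = 0.04193 × 2.89 × 3776.0 = 457.57 mGal
Simple Bouguer anomaly = 408.36 − (457.57) = -49.21 mGal

-49.2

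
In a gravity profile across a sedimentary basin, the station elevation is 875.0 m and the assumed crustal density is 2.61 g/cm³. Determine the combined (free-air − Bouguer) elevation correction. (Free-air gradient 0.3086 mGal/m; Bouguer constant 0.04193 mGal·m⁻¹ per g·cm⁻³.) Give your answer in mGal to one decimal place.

174.3

Combined gradient = 0.3086 − 0.04193 × 2.61 = 0.1991627 mGal/m
Combined elevation correction = 0.1991627 × 875.0 = 174.3 mGal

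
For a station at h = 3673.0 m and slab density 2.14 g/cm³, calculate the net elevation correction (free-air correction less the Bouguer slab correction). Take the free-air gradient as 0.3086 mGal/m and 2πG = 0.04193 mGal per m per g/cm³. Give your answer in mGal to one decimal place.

Combined gradient = 0.3086 − 0.04193 × 2.14 = 0.2188698 mGal/m
Combined elevation correction = 0.2188698 × 3673.0 = 803.9 mGal

803.9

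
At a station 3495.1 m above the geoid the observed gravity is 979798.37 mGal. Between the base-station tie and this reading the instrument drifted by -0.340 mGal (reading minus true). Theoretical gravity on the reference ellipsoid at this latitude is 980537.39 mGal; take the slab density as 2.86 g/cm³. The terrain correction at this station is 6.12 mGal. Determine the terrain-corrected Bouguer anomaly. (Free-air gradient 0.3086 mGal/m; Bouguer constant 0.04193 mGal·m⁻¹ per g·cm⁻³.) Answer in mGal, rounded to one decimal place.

-73.1

Drift-corrected reading = 979798.37 − (-0.340) = 979798.710 mGal
Free-air correction = 0.3086 × 3495.1 = 1078.59 mGal
Free-air anomaly = 979798.710 − 980537.39 + (1078.59) = 339.910 mGal
Bouguer slab correction = 0.04193 × 2.86 × 3495.1 = 419.13 mGal
Simple Bouguer anomaly = 339.910 − (419.13) = -79.220 mGal
Complete Bouguer anomaly = -79.220 + 6.12 = -73.100 mGal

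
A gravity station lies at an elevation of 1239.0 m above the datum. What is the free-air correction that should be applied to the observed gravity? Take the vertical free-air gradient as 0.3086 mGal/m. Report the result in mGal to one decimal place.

382.4

Free-air correction = 0.3086 × 1239.0 = 382.4 mGal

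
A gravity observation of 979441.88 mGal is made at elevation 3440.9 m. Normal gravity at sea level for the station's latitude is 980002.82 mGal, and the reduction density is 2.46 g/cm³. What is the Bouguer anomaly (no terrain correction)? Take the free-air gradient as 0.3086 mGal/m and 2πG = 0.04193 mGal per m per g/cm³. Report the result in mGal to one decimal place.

Free-air correction = 0.3086 × 3440.9 = 1061.86 mGal
Free-air anomaly = 979441.88 − 980002.82 + (1061.86) = 500.92 mGal
Bouguer slab correction = 0.04193 × 2.46 × 3440.9 = 354.92 mGal
Simple Bouguer anomaly = 500.92 − (354.92) = 146.00 mGal

146.0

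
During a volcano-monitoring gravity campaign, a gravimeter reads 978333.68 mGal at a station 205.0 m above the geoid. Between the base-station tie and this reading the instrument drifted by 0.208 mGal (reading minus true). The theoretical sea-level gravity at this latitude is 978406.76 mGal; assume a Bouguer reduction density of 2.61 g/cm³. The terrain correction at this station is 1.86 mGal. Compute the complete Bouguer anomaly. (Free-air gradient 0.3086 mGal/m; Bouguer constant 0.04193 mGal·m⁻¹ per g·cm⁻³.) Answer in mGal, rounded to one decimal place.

-30.6

Drift-corrected reading = 978333.68 − (0.208) = 978333.472 mGal
Free-air correction = 0.3086 × 205.0 = 63.26 mGal
Free-air anomaly = 978333.472 − 978406.76 + (63.26) = -10.028 mGal
Bouguer slab correction = 0.04193 × 2.61 × 205.0 = 22.43 mGal
Simple Bouguer anomaly = -10.028 − (22.43) = -32.458 mGal
Complete Bouguer anomaly = -32.458 + 1.86 = -30.598 mGal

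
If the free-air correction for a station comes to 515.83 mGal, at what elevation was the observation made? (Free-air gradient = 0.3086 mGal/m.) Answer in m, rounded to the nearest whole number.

1672

h = 515.83 / 0.3086 = 1671.52 m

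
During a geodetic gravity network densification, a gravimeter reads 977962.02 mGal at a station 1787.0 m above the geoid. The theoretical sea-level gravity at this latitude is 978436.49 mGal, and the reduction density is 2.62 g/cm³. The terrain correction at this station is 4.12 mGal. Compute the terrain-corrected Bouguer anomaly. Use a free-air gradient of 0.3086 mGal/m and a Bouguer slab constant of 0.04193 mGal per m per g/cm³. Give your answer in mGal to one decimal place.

Free-air correction = 0.3086 × 1787.0 = 551.47 mGal
Free-air anomaly = 977962.02 − 978436.49 + (551.47) = 77.00 mGal
Bouguer slab correction = 0.04193 × 2.62 × 1787.0 = 196.31 mGal
Simple Bouguer anomaly = 77.00 − (196.31) = -119.31 mGal
Complete Bouguer anomaly = -119.31 + 4.12 = -115.19 mGal

-115.2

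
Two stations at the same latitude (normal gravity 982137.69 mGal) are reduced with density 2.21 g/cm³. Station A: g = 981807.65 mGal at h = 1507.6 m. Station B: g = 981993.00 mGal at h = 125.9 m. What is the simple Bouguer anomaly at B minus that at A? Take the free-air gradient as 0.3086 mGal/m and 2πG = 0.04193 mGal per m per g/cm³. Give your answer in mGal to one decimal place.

-113.0

Δg_SB(A) = 981807.65 − 982137.69 + 0.3086×1507.6 − 0.04193×2.21×1507.6 = -4.50 mGal
Δg_SB(B) = 981993.00 − 982137.69 + 0.3086×125.9 − 0.04193×2.21×125.9 = -117.50 mGal
Difference = -117.50 − (-4.50) = -113.00 mGal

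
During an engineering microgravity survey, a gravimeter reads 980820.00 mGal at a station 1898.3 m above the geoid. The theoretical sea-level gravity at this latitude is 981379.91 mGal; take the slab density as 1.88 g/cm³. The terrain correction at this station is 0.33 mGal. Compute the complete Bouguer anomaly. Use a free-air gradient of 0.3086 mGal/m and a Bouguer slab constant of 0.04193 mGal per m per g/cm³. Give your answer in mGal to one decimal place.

-123.4

Free-air correction = 0.3086 × 1898.3 = 585.82 mGal
Free-air anomaly = 980820.00 − 981379.91 + (585.82) = 25.91 mGal
Bouguer slab correction = 0.04193 × 1.88 × 1898.3 = 149.64 mGal
Simple Bouguer anomaly = 25.91 − (149.64) = -123.73 mGal
Complete Bouguer anomaly = -123.73 + 0.33 = -123.40 mGal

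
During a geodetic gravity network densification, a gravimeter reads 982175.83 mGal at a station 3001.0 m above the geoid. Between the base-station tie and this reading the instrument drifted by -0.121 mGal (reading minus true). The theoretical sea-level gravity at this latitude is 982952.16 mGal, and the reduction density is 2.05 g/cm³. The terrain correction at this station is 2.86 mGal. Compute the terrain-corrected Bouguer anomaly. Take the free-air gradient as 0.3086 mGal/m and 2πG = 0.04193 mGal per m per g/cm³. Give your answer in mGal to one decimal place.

-105.2

Drift-corrected reading = 982175.83 − (-0.121) = 982175.951 mGal
Free-air correction = 0.3086 × 3001.0 = 926.11 mGal
Free-air anomaly = 982175.951 − 982952.16 + (926.11) = 149.901 mGal
Bouguer slab correction = 0.04193 × 2.05 × 3001.0 = 257.96 mGal
Simple Bouguer anomaly = 149.901 − (257.96) = -108.059 mGal
Complete Bouguer anomaly = -108.059 + 2.86 = -105.199 mGal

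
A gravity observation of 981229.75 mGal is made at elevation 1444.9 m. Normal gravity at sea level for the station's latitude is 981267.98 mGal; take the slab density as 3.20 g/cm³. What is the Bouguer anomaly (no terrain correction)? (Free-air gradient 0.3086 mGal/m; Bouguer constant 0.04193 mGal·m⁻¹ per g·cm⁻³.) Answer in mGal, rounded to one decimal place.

Free-air correction = 0.3086 × 1444.9 = 445.90 mGal
Free-air anomaly = 981229.75 − 981267.98 + (445.90) = 407.67 mGal
Bouguer slab correction = 0.04193 × 3.20 × 1444.9 = 193.87 mGal
Simple Bouguer anomaly = 407.67 − (193.87) = 213.80 mGal

213.8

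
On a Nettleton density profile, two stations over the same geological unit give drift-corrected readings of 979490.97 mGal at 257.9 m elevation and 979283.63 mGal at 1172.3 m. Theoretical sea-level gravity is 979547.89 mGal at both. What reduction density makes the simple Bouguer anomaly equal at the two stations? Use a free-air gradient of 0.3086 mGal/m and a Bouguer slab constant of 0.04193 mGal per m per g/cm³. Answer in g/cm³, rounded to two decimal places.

1.95

Δg_obs = 979283.63 − 979490.97 = -207.34 mGal over Δh = 1172.3 − 257.9 = 914.4 m
Equal Bouguer anomalies ⇒ Δg_obs + (0.3086 − 0.04193ρ)·Δh = 0
0.3086 − 0.04193ρ = −Δg_obs/Δh = 0.22675
ρ = (0.3086 − 0.22675) / 0.04193 = 1.95 g/cm³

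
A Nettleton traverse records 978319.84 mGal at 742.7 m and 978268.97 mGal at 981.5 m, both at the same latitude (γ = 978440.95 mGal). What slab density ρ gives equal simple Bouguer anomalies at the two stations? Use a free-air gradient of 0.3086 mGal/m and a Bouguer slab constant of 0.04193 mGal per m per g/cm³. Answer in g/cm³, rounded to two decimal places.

2.28

Δg_obs = 978268.97 − 978319.84 = -50.87 mGal over Δh = 981.5 − 742.7 = 238.8 m
Equal Bouguer anomalies ⇒ Δg_obs + (0.3086 − 0.04193ρ)·Δh = 0
0.3086 − 0.04193ρ = −Δg_obs/Δh = 0.21302
ρ = (0.3086 − 0.21302) / 0.04193 = 2.28 g/cm³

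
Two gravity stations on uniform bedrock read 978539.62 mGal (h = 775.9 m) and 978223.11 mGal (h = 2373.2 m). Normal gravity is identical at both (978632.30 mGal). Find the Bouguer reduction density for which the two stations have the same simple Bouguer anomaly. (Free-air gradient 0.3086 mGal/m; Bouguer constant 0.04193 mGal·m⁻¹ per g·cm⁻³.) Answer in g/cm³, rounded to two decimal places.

Δg_obs = 978223.11 − 978539.62 = -316.51 mGal over Δh = 2373.2 − 775.9 = 1597.3 m
Equal Bouguer anomalies ⇒ Δg_obs + (0.3086 − 0.04193ρ)·Δh = 0
0.3086 − 0.04193ρ = −Δg_obs/Δh = 0.19815
ρ = (0.3086 − 0.19815) / 0.04193 = 2.63 g/cm³

2.63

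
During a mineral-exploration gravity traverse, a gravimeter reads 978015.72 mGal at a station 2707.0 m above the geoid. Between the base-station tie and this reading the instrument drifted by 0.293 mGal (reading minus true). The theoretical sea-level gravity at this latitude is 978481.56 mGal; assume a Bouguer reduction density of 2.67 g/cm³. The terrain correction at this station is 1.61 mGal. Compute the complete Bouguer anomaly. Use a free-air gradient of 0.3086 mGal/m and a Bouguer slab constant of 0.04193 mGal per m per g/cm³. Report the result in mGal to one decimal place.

67.8

Drift-corrected reading = 978015.72 − (0.293) = 978015.427 mGal
Free-air correction = 0.3086 × 2707.0 = 835.38 mGal
Free-air anomaly = 978015.427 − 978481.56 + (835.38) = 369.247 mGal
Bouguer slab correction = 0.04193 × 2.67 × 2707.0 = 303.06 mGal
Simple Bouguer anomaly = 369.247 − (303.06) = 66.187 mGal
Complete Bouguer anomaly = 66.187 + 1.61 = 67.797 mGal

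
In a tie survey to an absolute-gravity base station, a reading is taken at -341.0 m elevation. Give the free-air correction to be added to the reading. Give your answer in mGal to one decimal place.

Free-air correction = 0.3086 × -341.0 = -105.2 mGal

-105.2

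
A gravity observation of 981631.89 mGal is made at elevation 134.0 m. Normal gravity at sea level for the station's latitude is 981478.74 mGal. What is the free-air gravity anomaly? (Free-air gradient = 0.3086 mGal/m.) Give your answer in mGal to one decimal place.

194.5

Free-air correction = 0.3086 × 134.0 = 41.35 mGal
Free-air anomaly = 981631.89 − 981478.74 + (41.35) = 194.50 mGal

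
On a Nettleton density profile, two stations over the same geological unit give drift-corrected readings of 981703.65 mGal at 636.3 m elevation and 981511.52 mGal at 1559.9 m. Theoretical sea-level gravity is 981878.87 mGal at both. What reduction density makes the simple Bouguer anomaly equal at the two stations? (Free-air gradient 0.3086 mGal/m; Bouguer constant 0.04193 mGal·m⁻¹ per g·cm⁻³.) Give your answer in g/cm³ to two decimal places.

Δg_obs = 981511.52 − 981703.65 = -192.13 mGal over Δh = 1559.9 − 636.3 = 923.6 m
Equal Bouguer anomalies ⇒ Δg_obs + (0.3086 − 0.04193ρ)·Δh = 0
0.3086 − 0.04193ρ = −Δg_obs/Δh = 0.20802
ρ = (0.3086 − 0.20802) / 0.04193 = 2.40 g/cm³

2.40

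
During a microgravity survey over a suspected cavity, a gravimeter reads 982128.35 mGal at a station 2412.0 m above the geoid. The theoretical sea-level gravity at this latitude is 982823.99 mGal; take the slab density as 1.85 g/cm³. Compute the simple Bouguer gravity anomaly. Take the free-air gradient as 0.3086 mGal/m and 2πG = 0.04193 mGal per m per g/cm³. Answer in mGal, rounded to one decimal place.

Free-air correction = 0.3086 × 2412.0 = 744.34 mGal
Free-air anomaly = 982128.35 − 982823.99 + (744.34) = 48.70 mGal
Bouguer slab correction = 0.04193 × 1.85 × 2412.0 = 187.10 mGal
Simple Bouguer anomaly = 48.70 − (187.10) = -138.40 mGal

-138.4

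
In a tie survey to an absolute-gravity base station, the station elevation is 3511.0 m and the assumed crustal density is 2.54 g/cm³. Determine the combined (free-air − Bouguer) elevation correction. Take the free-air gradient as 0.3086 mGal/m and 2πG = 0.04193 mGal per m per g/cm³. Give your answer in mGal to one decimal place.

709.6

Combined gradient = 0.3086 − 0.04193 × 2.54 = 0.2020978 mGal/m
Combined elevation correction = 0.2020978 × 3511.0 = 709.6 mGal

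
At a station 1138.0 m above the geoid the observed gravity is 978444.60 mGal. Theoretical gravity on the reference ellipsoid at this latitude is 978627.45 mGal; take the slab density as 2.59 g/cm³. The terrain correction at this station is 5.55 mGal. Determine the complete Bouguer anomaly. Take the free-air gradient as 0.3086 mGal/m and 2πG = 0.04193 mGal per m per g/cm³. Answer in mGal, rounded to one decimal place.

50.3

Free-air correction = 0.3086 × 1138.0 = 351.19 mGal
Free-air anomaly = 978444.60 − 978627.45 + (351.19) = 168.34 mGal
Bouguer slab correction = 0.04193 × 2.59 × 1138.0 = 123.59 mGal
Simple Bouguer anomaly = 168.34 − (123.59) = 44.75 mGal
Complete Bouguer anomaly = 44.75 + 5.55 = 50.30 mGal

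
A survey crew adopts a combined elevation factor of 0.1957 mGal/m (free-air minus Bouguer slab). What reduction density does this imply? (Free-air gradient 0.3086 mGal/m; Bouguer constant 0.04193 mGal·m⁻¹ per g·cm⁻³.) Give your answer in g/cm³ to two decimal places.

2.69

0.1957 = 0.3086 − 0.04193 × ρ
ρ = (0.3086 − 0.1957) / 0.04193 = 2.69 g/cm³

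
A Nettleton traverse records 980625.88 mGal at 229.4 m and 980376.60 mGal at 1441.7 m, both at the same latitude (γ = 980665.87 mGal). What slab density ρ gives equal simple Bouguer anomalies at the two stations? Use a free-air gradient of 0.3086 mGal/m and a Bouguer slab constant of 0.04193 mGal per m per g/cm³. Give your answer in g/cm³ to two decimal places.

Δg_obs = 980376.60 − 980625.88 = -249.28 mGal over Δh = 1441.7 − 229.4 = 1212.3 m
Equal Bouguer anomalies ⇒ Δg_obs + (0.3086 − 0.04193ρ)·Δh = 0
0.3086 − 0.04193ρ = −Δg_obs/Δh = 0.20563
ρ = (0.3086 − 0.20563) / 0.04193 = 2.46 g/cm³

2.46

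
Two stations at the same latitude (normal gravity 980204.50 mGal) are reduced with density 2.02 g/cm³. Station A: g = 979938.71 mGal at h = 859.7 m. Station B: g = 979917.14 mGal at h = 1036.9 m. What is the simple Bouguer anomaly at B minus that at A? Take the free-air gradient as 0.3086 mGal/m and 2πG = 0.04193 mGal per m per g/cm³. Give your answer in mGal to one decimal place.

Δg_SB(A) = 979938.71 − 980204.50 + 0.3086×859.7 − 0.04193×2.02×859.7 = -73.30 mGal
Δg_SB(B) = 979917.14 − 980204.50 + 0.3086×1036.9 − 0.04193×2.02×1036.9 = -55.20 mGal
Difference = -55.20 − (-73.30) = 18.10 mGal

18.1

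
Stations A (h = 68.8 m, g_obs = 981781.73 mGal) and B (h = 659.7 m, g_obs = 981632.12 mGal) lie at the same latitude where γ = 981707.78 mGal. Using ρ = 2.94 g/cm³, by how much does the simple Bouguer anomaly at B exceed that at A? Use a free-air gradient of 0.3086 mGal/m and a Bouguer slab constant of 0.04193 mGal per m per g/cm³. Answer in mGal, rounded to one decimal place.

-40.1

Δg_SB(A) = 981781.73 − 981707.78 + 0.3086×68.8 − 0.04193×2.94×68.8 = 86.70 mGal
Δg_SB(B) = 981632.12 − 981707.78 + 0.3086×659.7 − 0.04193×2.94×659.7 = 46.60 mGal
Difference = 46.60 − (86.70) = -40.10 mGal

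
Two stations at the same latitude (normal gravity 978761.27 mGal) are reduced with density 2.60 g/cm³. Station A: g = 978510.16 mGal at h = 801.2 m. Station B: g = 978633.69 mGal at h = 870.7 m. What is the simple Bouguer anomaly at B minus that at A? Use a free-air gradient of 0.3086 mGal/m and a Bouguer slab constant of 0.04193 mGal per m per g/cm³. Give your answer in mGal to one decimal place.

137.4

Δg_SB(A) = 978510.16 − 978761.27 + 0.3086×801.2 − 0.04193×2.60×801.2 = -91.20 mGal
Δg_SB(B) = 978633.69 − 978761.27 + 0.3086×870.7 − 0.04193×2.60×870.7 = 46.20 mGal
Difference = 46.20 − (-91.20) = 137.40 mGal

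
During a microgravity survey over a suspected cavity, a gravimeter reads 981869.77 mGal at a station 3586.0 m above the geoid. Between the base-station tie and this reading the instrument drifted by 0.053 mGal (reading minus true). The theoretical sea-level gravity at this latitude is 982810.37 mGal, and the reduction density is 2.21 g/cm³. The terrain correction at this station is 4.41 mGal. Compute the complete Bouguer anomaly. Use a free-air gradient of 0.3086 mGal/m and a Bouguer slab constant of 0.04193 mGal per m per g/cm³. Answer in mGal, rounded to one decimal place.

-161.9

Drift-corrected reading = 981869.77 − (0.053) = 981869.717 mGal
Free-air correction = 0.3086 × 3586.0 = 1106.64 mGal
Free-air anomaly = 981869.717 − 982810.37 + (1106.64) = 165.987 mGal
Bouguer slab correction = 0.04193 × 2.21 × 3586.0 = 332.30 mGal
Simple Bouguer anomaly = 165.987 − (332.30) = -166.313 mGal
Complete Bouguer anomaly = -166.313 + 4.41 = -161.903 mGal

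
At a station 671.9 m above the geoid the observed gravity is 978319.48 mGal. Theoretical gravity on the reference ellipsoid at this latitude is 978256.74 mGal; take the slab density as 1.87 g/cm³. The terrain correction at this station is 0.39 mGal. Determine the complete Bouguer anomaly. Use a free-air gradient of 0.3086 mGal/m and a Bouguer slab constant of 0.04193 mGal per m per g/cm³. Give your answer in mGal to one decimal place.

217.8

Free-air correction = 0.3086 × 671.9 = 207.35 mGal
Free-air anomaly = 978319.48 − 978256.74 + (207.35) = 270.09 mGal
Bouguer slab correction = 0.04193 × 1.87 × 671.9 = 52.68 mGal
Simple Bouguer anomaly = 270.09 − (52.68) = 217.41 mGal
Complete Bouguer anomaly = 217.41 + 0.39 = 217.80 mGal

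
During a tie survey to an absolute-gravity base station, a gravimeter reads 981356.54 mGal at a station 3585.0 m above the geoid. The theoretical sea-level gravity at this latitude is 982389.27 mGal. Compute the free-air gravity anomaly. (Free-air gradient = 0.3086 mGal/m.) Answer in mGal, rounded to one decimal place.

Free-air correction = 0.3086 × 3585.0 = 1106.33 mGal
Free-air anomaly = 981356.54 − 982389.27 + (1106.33) = 73.60 mGal

73.6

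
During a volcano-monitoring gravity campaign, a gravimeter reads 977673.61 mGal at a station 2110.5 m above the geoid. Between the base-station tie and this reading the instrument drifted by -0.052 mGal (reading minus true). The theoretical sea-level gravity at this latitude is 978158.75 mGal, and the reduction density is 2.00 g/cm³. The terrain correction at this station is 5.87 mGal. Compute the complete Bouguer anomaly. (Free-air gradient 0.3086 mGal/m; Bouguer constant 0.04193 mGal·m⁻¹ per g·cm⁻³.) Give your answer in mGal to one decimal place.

-4.9

Drift-corrected reading = 977673.61 − (-0.052) = 977673.662 mGal
Free-air correction = 0.3086 × 2110.5 = 651.30 mGal
Free-air anomaly = 977673.662 − 978158.75 + (651.30) = 166.212 mGal
Bouguer slab correction = 0.04193 × 2.00 × 2110.5 = 176.99 mGal
Simple Bouguer anomaly = 166.212 − (176.99) = -10.778 mGal
Complete Bouguer anomaly = -10.778 + 5.87 = -4.908 mGal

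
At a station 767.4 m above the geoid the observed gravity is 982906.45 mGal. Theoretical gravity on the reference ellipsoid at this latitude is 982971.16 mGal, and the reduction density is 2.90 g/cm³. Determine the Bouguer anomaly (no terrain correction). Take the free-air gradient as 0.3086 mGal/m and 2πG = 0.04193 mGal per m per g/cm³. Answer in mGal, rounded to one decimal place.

Free-air correction = 0.3086 × 767.4 = 236.82 mGal
Free-air anomaly = 982906.45 − 982971.16 + (236.82) = 172.11 mGal
Bouguer slab correction = 0.04193 × 2.90 × 767.4 = 93.31 mGal
Simple Bouguer anomaly = 172.11 − (93.31) = 78.80 mGal

78.8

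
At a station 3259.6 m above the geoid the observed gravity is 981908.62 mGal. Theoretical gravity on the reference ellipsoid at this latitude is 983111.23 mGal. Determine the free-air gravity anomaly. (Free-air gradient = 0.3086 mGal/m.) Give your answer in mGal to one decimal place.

Free-air correction = 0.3086 × 3259.6 = 1005.91 mGal
Free-air anomaly = 981908.62 − 983111.23 + (1005.91) = -196.70 mGal

-196.7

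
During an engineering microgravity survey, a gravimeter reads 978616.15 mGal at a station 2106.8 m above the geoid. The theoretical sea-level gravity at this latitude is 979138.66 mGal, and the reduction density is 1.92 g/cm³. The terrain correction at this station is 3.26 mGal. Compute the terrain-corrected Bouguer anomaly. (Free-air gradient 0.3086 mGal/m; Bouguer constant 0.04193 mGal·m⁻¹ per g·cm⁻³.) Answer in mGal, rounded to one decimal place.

-38.7

Free-air correction = 0.3086 × 2106.8 = 650.16 mGal
Free-air anomaly = 978616.15 − 979138.66 + (650.16) = 127.65 mGal
Bouguer slab correction = 0.04193 × 1.92 × 2106.8 = 169.61 mGal
Simple Bouguer anomaly = 127.65 − (169.61) = -41.96 mGal
Complete Bouguer anomaly = -41.96 + 3.26 = -38.70 mGal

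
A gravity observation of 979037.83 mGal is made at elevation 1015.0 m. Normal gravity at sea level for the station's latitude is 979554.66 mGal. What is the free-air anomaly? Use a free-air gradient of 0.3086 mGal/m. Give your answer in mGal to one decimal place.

Free-air correction = 0.3086 × 1015.0 = 313.23 mGal
Free-air anomaly = 979037.83 − 979554.66 + (313.23) = -203.60 mGal

-203.6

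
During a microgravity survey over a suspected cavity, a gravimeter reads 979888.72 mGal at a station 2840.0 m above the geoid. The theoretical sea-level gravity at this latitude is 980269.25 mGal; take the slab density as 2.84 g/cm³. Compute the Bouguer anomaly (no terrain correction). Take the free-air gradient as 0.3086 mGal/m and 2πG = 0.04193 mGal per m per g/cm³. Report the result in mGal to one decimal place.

157.7

Free-air correction = 0.3086 × 2840.0 = 876.42 mGal
Free-air anomaly = 979888.72 − 980269.25 + (876.42) = 495.89 mGal
Bouguer slab correction = 0.04193 × 2.84 × 2840.0 = 338.19 mGal
Simple Bouguer anomaly = 495.89 − (338.19) = 157.70 mGal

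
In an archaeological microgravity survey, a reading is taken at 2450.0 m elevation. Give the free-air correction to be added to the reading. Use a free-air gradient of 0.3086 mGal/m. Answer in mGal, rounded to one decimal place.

756.1

Free-air correction = 0.3086 × 2450.0 = 756.1 mGal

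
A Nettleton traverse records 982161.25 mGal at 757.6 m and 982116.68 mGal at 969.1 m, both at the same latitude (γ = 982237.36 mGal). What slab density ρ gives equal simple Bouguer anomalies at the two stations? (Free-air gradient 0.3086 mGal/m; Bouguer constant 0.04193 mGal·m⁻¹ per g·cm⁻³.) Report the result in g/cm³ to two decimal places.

2.33

Δg_obs = 982116.68 − 982161.25 = -44.57 mGal over Δh = 969.1 − 757.6 = 211.5 m
Equal Bouguer anomalies ⇒ Δg_obs + (0.3086 − 0.04193ρ)·Δh = 0
0.3086 − 0.04193ρ = −Δg_obs/Δh = 0.21073
ρ = (0.3086 − 0.21073) / 0.04193 = 2.33 g/cm³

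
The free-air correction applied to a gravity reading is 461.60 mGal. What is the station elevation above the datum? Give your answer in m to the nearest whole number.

1496

h = 461.60 / 0.3086 = 1495.79 m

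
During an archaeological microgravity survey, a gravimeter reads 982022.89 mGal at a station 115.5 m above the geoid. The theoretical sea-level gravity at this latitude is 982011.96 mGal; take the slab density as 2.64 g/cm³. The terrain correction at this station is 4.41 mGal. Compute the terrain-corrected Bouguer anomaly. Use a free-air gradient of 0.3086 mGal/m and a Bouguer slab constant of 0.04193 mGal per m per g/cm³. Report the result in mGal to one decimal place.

38.2

Free-air correction = 0.3086 × 115.5 = 35.64 mGal
Free-air anomaly = 982022.89 − 982011.96 + (35.64) = 46.57 mGal
Bouguer slab correction = 0.04193 × 2.64 × 115.5 = 12.79 mGal
Simple Bouguer anomaly = 46.57 − (12.79) = 33.78 mGal
Complete Bouguer anomaly = 33.78 + 4.41 = 38.19 mGal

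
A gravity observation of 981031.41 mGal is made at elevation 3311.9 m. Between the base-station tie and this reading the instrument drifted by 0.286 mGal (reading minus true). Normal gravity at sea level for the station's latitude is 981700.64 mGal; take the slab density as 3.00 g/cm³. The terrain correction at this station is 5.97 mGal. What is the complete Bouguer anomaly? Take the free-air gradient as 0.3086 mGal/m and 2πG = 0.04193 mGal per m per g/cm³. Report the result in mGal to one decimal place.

Drift-corrected reading = 981031.41 − (0.286) = 981031.124 mGal
Free-air correction = 0.3086 × 3311.9 = 1022.05 mGal
Free-air anomaly = 981031.124 − 981700.64 + (1022.05) = 352.534 mGal
Bouguer slab correction = 0.04193 × 3.00 × 3311.9 = 416.60 mGal
Simple Bouguer anomaly = 352.534 − (416.60) = -64.066 mGal
Complete Bouguer anomaly = -64.066 + 5.97 = -58.096 mGal

-58.1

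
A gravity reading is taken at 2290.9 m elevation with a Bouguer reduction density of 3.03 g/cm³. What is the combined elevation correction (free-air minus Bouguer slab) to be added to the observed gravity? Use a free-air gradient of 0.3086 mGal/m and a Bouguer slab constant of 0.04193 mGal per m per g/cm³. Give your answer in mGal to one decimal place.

Combined gradient = 0.3086 − 0.04193 × 3.03 = 0.1815521 mGal/m
Combined elevation correction = 0.1815521 × 2290.9 = 415.9 mGal

415.9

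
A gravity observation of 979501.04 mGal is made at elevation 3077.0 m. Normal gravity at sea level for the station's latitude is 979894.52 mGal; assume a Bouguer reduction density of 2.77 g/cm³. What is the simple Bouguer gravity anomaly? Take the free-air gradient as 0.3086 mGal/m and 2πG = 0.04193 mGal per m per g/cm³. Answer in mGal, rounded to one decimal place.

198.7

Free-air correction = 0.3086 × 3077.0 = 949.56 mGal
Free-air anomaly = 979501.04 − 979894.52 + (949.56) = 556.08 mGal
Bouguer slab correction = 0.04193 × 2.77 × 3077.0 = 357.38 mGal
Simple Bouguer anomaly = 556.08 − (357.38) = 198.70 mGal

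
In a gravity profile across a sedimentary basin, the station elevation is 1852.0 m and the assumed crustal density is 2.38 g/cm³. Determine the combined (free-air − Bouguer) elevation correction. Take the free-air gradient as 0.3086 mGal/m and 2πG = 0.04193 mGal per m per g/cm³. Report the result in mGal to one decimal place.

386.7

Combined gradient = 0.3086 − 0.04193 × 2.38 = 0.2088066 mGal/m
Combined elevation correction = 0.2088066 × 1852.0 = 386.7 mGal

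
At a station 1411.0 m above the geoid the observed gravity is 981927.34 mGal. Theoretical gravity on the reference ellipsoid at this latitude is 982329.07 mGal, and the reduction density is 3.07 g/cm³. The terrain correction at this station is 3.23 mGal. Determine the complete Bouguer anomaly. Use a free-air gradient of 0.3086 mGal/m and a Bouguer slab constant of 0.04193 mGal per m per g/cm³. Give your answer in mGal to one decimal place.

-144.7

Free-air correction = 0.3086 × 1411.0 = 435.43 mGal
Free-air anomaly = 981927.34 − 982329.07 + (435.43) = 33.70 mGal
Bouguer slab correction = 0.04193 × 3.07 × 1411.0 = 181.63 mGal
Simple Bouguer anomaly = 33.70 − (181.63) = -147.93 mGal
Complete Bouguer anomaly = -147.93 + 3.23 = -144.70 mGal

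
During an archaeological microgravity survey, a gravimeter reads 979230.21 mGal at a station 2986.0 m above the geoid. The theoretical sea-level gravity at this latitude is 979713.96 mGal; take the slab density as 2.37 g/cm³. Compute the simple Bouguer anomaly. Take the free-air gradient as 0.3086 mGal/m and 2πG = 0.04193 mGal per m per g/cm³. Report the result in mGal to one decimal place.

Free-air correction = 0.3086 × 2986.0 = 921.48 mGal
Free-air anomaly = 979230.21 − 979713.96 + (921.48) = 437.73 mGal
Bouguer slab correction = 0.04193 × 2.37 × 2986.0 = 296.73 mGal
Simple Bouguer anomaly = 437.73 − (296.73) = 141.00 mGal

141.0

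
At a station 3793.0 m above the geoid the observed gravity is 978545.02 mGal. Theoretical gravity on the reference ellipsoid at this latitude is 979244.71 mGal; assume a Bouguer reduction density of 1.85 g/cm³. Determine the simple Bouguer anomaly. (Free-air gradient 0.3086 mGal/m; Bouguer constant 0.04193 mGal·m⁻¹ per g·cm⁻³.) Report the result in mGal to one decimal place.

Free-air correction = 0.3086 × 3793.0 = 1170.52 mGal
Free-air anomaly = 978545.02 − 979244.71 + (1170.52) = 470.83 mGal
Bouguer slab correction = 0.04193 × 1.85 × 3793.0 = 294.22 mGal
Simple Bouguer anomaly = 470.83 − (294.22) = 176.61 mGal

176.6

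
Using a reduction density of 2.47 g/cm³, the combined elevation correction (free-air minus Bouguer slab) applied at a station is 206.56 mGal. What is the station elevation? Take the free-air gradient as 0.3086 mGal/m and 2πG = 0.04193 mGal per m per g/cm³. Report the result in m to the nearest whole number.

Combined gradient = 0.3086 − 0.04193 × 2.47 = 0.2050329 mGal/m
h = 206.56 / 0.2050329 = 1007.45 m

1007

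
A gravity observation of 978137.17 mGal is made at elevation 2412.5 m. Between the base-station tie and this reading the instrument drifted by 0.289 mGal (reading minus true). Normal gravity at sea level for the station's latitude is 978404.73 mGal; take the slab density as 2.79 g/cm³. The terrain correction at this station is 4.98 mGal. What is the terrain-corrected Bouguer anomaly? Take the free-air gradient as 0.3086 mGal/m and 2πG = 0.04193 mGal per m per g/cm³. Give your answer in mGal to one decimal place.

199.4

Drift-corrected reading = 978137.17 − (0.289) = 978136.881 mGal
Free-air correction = 0.3086 × 2412.5 = 744.50 mGal
Free-air anomaly = 978136.881 − 978404.73 + (744.50) = 476.651 mGal
Bouguer slab correction = 0.04193 × 2.79 × 2412.5 = 282.23 mGal
Simple Bouguer anomaly = 476.651 − (282.23) = 194.421 mGal
Complete Bouguer anomaly = 194.421 + 4.98 = 199.401 mGal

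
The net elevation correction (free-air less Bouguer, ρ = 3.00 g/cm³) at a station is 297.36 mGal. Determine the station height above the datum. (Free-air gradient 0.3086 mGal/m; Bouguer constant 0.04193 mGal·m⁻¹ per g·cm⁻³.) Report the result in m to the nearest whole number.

Combined gradient = 0.3086 − 0.04193 × 3.00 = 0.1828100 mGal/m
h = 297.36 / 0.1828100 = 1626.61 m

1627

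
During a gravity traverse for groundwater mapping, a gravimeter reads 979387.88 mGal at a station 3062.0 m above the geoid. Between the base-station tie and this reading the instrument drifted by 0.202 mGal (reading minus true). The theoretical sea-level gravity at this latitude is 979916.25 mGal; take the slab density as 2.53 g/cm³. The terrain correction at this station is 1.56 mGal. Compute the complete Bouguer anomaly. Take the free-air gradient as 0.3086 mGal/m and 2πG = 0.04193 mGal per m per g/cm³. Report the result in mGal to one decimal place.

93.1

Drift-corrected reading = 979387.88 − (0.202) = 979387.678 mGal
Free-air correction = 0.3086 × 3062.0 = 944.93 mGal
Free-air anomaly = 979387.678 − 979916.25 + (944.93) = 416.358 mGal
Bouguer slab correction = 0.04193 × 2.53 × 3062.0 = 324.83 mGal
Simple Bouguer anomaly = 416.358 − (324.83) = 91.528 mGal
Complete Bouguer anomaly = 91.528 + 1.56 = 93.088 mGal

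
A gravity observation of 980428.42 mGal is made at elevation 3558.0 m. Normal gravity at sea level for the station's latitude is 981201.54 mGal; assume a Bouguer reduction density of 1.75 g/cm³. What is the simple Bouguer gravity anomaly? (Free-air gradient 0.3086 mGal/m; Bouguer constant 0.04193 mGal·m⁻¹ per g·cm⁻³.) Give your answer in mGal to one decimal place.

63.8

Free-air correction = 0.3086 × 3558.0 = 1098.00 mGal
Free-air anomaly = 980428.42 − 981201.54 + (1098.00) = 324.88 mGal
Bouguer slab correction = 0.04193 × 1.75 × 3558.0 = 261.08 mGal
Simple Bouguer anomaly = 324.88 − (261.08) = 63.80 mGal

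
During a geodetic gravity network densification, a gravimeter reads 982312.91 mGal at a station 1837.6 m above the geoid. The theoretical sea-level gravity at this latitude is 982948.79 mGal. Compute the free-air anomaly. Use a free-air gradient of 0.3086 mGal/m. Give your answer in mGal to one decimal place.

-68.8

Free-air correction = 0.3086 × 1837.6 = 567.08 mGal
Free-air anomaly = 982312.91 − 982948.79 + (567.08) = -68.80 mGal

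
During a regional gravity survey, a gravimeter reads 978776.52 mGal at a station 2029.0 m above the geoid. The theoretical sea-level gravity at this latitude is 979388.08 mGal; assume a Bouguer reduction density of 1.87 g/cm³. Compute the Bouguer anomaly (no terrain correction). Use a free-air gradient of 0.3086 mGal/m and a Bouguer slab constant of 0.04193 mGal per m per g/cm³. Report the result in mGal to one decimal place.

Free-air correction = 0.3086 × 2029.0 = 626.15 mGal
Free-air anomaly = 978776.52 − 979388.08 + (626.15) = 14.59 mGal
Bouguer slab correction = 0.04193 × 1.87 × 2029.0 = 159.09 mGal
Simple Bouguer anomaly = 14.59 − (159.09) = -144.50 mGal

-144.5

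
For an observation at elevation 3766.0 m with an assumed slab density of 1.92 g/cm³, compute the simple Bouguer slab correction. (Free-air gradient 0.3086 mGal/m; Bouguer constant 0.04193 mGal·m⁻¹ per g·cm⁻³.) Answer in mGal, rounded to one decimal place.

Bouguer slab correction = 0.04193 × 1.92 × 3766.0 = 303.2 mGal

303.2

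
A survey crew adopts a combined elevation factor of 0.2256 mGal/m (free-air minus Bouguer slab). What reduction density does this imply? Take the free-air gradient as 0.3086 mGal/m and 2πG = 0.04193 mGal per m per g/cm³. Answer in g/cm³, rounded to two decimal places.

0.2256 = 0.3086 − 0.04193 × ρ
ρ = (0.3086 − 0.2256) / 0.04193 = 1.98 g/cm³

1.98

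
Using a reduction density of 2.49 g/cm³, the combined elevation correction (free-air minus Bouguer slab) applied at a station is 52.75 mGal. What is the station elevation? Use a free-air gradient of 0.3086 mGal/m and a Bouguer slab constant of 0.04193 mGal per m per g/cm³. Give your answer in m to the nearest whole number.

258

Combined gradient = 0.3086 − 0.04193 × 2.49 = 0.2041943 mGal/m
h = 52.75 / 0.2041943 = 258.33 m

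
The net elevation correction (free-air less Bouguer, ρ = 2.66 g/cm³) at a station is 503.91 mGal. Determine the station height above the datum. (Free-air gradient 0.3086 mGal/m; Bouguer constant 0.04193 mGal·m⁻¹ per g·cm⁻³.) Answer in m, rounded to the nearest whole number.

2557

Combined gradient = 0.3086 − 0.04193 × 2.66 = 0.1970662 mGal/m
h = 503.91 / 0.1970662 = 2557.06 m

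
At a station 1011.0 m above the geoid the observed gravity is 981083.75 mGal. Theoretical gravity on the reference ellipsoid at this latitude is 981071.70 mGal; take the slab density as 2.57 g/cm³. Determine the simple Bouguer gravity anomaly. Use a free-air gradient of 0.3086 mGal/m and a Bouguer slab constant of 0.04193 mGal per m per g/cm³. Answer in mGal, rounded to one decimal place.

Free-air correction = 0.3086 × 1011.0 = 311.99 mGal
Free-air anomaly = 981083.75 − 981071.70 + (311.99) = 324.04 mGal
Bouguer slab correction = 0.04193 × 2.57 × 1011.0 = 108.95 mGal
Simple Bouguer anomaly = 324.04 − (108.95) = 215.09 mGal

215.1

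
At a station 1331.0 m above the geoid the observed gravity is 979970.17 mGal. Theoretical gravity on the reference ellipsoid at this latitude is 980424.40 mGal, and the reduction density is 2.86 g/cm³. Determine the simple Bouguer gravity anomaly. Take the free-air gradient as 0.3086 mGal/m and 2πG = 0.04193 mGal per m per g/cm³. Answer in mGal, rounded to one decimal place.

Free-air correction = 0.3086 × 1331.0 = 410.75 mGal
Free-air anomaly = 979970.17 − 980424.40 + (410.75) = -43.48 mGal
Bouguer slab correction = 0.04193 × 2.86 × 1331.0 = 159.61 mGal
Simple Bouguer anomaly = -43.48 − (159.61) = -203.09 mGal

-203.1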